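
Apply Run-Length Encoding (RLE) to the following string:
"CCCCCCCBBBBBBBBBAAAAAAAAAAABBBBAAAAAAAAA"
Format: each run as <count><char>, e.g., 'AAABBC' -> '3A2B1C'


Scanning runs left to right:
  i=0: run of 'C' x 7 -> '7C'
  i=7: run of 'B' x 9 -> '9B'
  i=16: run of 'A' x 11 -> '11A'
  i=27: run of 'B' x 4 -> '4B'
  i=31: run of 'A' x 9 -> '9A'

RLE = 7C9B11A4B9A


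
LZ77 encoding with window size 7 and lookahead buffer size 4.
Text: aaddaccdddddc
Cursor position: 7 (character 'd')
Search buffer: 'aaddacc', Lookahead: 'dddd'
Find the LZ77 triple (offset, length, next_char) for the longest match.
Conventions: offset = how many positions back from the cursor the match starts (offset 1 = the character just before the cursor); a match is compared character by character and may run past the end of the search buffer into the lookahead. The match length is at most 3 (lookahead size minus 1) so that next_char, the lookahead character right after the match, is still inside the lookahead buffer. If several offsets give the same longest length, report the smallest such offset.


Try each offset into the search buffer:
  offset=1 (pos 6, char 'c'): match length 0
  offset=2 (pos 5, char 'c'): match length 0
  offset=3 (pos 4, char 'a'): match length 0
  offset=4 (pos 3, char 'd'): match length 1
  offset=5 (pos 2, char 'd'): match length 2
  offset=6 (pos 1, char 'a'): match length 0
  offset=7 (pos 0, char 'a'): match length 0
Longest match has length 2 at offset 5.
next_char = character at position 7 + 2 = 9 -> 'd'

Best match: offset=5, length=2 (matching 'dd' starting at position 2)
LZ77 triple: (5, 2, 'd')


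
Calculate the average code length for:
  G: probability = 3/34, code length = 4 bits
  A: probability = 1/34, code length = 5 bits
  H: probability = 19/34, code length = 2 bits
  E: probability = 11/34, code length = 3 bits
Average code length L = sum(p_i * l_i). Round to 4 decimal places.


Weighted contributions p_i * l_i:
  G: (3/34) * 4 = 12/34
  A: (1/34) * 5 = 5/34
  H: (19/34) * 2 = 38/34
  E: (11/34) * 3 = 33/34
Sum = (12 + 5 + 38 + 33)/34 = 88/34

L = 88/34 = 2.5882 bits/symbol


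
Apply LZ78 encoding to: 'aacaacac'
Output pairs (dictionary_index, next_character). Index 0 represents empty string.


LZ78 encoding steps:
Dictionary: {0: ''}
Step 1: w='' (idx 0), next='a' -> output (0, 'a'), add 'a' as idx 1
Step 2: w='a' (idx 1), next='c' -> output (1, 'c'), add 'ac' as idx 2
Step 3: w='a' (idx 1), next='a' -> output (1, 'a'), add 'aa' as idx 3
Step 4: w='' (idx 0), next='c' -> output (0, 'c'), add 'c' as idx 4
Step 5: w='ac' (idx 2), end of input -> output (2, '')


Encoded: [(0, 'a'), (1, 'c'), (1, 'a'), (0, 'c'), (2, '')]


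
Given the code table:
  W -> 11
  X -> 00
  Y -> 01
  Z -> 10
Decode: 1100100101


Decoding:
11 -> W
00 -> X
10 -> Z
01 -> Y
01 -> Y


Result: WXZYY


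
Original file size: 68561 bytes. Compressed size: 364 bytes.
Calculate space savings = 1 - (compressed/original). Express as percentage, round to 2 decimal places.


ratio = compressed/original = 364/68561 = 0.005309
savings = 1 - ratio = 1 - 0.005309 = 0.994691
as a percentage: 0.994691 * 100 = 99.47%

Space savings = 1 - 364/68561 = 99.47%


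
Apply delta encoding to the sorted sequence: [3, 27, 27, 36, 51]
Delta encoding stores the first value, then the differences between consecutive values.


First value: 3
Deltas:
  27 - 3 = 24
  27 - 27 = 0
  36 - 27 = 9
  51 - 36 = 15


Delta encoded: [3, 24, 0, 9, 15]


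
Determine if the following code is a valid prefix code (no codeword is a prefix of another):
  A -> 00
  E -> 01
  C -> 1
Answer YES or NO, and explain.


Checking each pair (does one codeword prefix another?):
  A='00' vs E='01': no prefix
  A='00' vs C='1': no prefix
  E='01' vs A='00': no prefix
  E='01' vs C='1': no prefix
  C='1' vs A='00': no prefix
  C='1' vs E='01': no prefix
No violation found over all pairs.

YES -- this is a valid prefix code. No codeword is a prefix of any other codeword.


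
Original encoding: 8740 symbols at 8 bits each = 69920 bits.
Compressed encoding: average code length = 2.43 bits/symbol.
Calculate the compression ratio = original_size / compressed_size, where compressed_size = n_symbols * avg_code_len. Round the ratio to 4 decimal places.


original_size = n_symbols * orig_bits = 8740 * 8 = 69920 bits
compressed_size = n_symbols * avg_code_len = 8740 * 2.43 = 21238.2 bits
ratio = original_size / compressed_size = 69920 / 21238.2 = 3.2922

Compression ratio = 3.2922


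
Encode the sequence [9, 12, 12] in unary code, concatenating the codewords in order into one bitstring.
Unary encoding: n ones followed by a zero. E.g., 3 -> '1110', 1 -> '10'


Encode each number as n ones followed by a terminating 0:
  9 -> 1111111110 (10 bits)
  12 -> 1111111111110 (13 bits)
  12 -> 1111111111110 (13 bits)
Total length = 10 + 13 + 13 = 36 bits.

Unary([9, 12, 12]) = 111111111011111111111101111111111110 (36 bits)


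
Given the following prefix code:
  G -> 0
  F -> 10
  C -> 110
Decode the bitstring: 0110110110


Decoding step by step:
Bits 0 -> G
Bits 110 -> C
Bits 110 -> C
Bits 110 -> C


Decoded message: GCCC


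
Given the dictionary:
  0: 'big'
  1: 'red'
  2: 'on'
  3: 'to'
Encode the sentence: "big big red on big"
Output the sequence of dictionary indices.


Look up each word in the dictionary:
  'big' -> 0
  'big' -> 0
  'red' -> 1
  'on' -> 2
  'big' -> 0

Encoded: [0, 0, 1, 2, 0]


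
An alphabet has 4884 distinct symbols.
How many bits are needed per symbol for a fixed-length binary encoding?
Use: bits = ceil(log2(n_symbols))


log2(4884) = 12.2538
Bracket: 2^12 = 4096 < 4884 <= 2^13 = 8192
So ceil(log2(4884)) = 13

bits = ceil(log2(4884)) = ceil(12.2538) = 13 bits


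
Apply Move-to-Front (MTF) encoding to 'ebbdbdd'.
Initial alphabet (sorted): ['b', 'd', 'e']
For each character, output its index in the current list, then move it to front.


MTF encoding:
'e': index 2 in ['b', 'd', 'e'] -> ['e', 'b', 'd']
'b': index 1 in ['e', 'b', 'd'] -> ['b', 'e', 'd']
'b': index 0 in ['b', 'e', 'd'] -> ['b', 'e', 'd']
'd': index 2 in ['b', 'e', 'd'] -> ['d', 'b', 'e']
'b': index 1 in ['d', 'b', 'e'] -> ['b', 'd', 'e']
'd': index 1 in ['b', 'd', 'e'] -> ['d', 'b', 'e']
'd': index 0 in ['d', 'b', 'e'] -> ['d', 'b', 'e']


Output: [2, 1, 0, 2, 1, 1, 0]


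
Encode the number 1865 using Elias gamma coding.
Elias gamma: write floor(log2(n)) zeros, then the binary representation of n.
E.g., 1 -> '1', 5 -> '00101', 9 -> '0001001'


num_bits = floor(log2(1865)) + 1 = 11
leading_zeros = num_bits - 1 = 10
binary(1865) = 11101001001

Elias gamma(1865) = '0000000000' + '11101001001' = 000000000011101001001 (21 bits)


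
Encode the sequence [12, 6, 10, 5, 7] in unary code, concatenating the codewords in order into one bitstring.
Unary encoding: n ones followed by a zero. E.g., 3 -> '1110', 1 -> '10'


Encode each number as n ones followed by a terminating 0:
  12 -> 1111111111110 (13 bits)
  6 -> 1111110 (7 bits)
  10 -> 11111111110 (11 bits)
  5 -> 111110 (6 bits)
  7 -> 11111110 (8 bits)
Total length = 13 + 7 + 11 + 6 + 8 = 45 bits.

Unary([12, 6, 10, 5, 7]) = 111111111111011111101111111111011111011111110 (45 bits)


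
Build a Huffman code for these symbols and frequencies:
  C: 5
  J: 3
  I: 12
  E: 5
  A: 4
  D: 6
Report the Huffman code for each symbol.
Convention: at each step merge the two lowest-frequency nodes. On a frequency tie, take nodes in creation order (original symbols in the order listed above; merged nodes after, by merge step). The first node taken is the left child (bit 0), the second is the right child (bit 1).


Huffman tree construction:
Step 1: Merge J(3) + A(4) = 7
Step 2: Merge C(5) + E(5) = 10
Step 3: Merge D(6) + (J+A)(7) = 13
Step 4: Merge (C+E)(10) + I(12) = 22
Step 5: Merge (D+(J+A))(13) + ((C+E)+I)(22) = 35
Read each symbol's code off the tree from the root (left child = 0, right child = 1).

Codes:
  C: 100 (length 3)
  J: 010 (length 3)
  I: 11 (length 2)
  E: 101 (length 3)
  A: 011 (length 3)
  D: 00 (length 2)
Average code length: 87/35 = 2.4857 bits/symbol


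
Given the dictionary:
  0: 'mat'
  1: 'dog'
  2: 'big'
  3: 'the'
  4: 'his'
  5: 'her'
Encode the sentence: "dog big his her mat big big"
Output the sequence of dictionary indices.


Look up each word in the dictionary:
  'dog' -> 1
  'big' -> 2
  'his' -> 4
  'her' -> 5
  'mat' -> 0
  'big' -> 2
  'big' -> 2

Encoded: [1, 2, 4, 5, 0, 2, 2]


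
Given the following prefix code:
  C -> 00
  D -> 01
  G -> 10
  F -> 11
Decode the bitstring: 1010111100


Decoding step by step:
Bits 10 -> G
Bits 10 -> G
Bits 11 -> F
Bits 11 -> F
Bits 00 -> C


Decoded message: GGFFC


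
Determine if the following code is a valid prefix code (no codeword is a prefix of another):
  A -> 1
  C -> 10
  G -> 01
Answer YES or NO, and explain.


Checking each pair (does one codeword prefix another?):
  A='1' vs C='10': prefix -- VIOLATION

NO -- this is NOT a valid prefix code. A (1) is a prefix of C (10).


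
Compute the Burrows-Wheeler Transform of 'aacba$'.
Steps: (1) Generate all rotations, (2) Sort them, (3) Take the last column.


Rotations (sorted):
  0: $aacba -> last char: a
  1: a$aacb -> last char: b
  2: aacba$ -> last char: $
  3: acba$a -> last char: a
  4: ba$aac -> last char: c
  5: cba$aa -> last char: a


BWT = ab$aca


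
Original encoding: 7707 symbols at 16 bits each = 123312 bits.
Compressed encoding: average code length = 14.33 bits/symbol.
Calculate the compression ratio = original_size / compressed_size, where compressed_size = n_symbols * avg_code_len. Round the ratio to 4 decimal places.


original_size = n_symbols * orig_bits = 7707 * 16 = 123312 bits
compressed_size = n_symbols * avg_code_len = 7707 * 14.33 = 110441.31 bits
ratio = original_size / compressed_size = 123312 / 110441.31 = 1.1165

Compression ratio = 1.1165


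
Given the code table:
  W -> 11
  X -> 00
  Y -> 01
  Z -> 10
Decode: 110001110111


Decoding:
11 -> W
00 -> X
01 -> Y
11 -> W
01 -> Y
11 -> W


Result: WXYWYW


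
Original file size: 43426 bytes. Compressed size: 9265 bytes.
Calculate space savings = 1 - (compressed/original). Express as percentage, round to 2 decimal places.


ratio = compressed/original = 9265/43426 = 0.213351
savings = 1 - ratio = 1 - 0.213351 = 0.786649
as a percentage: 0.786649 * 100 = 78.66%

Space savings = 1 - 9265/43426 = 78.66%


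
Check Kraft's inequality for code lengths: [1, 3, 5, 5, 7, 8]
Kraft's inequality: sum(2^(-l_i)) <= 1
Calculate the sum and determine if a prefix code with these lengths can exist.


Sum = 2^(-1) + 2^(-3) + 2^(-5) + 2^(-5) + 2^(-7) + 2^(-8)
    = 0.5 + 0.125 + 0.03125 + 0.03125 + 0.0078125 + 0.00390625
    = 179/256 = 0.69921875
Since 0.69921875 <= 1, Kraft's inequality IS satisfied.
A prefix code with these lengths CAN exist.

Kraft sum = 0.69921875. Satisfied.


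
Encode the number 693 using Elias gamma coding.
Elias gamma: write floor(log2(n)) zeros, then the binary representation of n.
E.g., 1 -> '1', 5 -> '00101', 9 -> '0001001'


num_bits = floor(log2(693)) + 1 = 10
leading_zeros = num_bits - 1 = 9
binary(693) = 1010110101

Elias gamma(693) = '000000000' + '1010110101' = 0000000001010110101 (19 bits)


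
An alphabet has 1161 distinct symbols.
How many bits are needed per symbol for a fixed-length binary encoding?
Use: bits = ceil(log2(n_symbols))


log2(1161) = 10.1812
Bracket: 2^10 = 1024 < 1161 <= 2^11 = 2048
So ceil(log2(1161)) = 11

bits = ceil(log2(1161)) = ceil(10.1812) = 11 bits


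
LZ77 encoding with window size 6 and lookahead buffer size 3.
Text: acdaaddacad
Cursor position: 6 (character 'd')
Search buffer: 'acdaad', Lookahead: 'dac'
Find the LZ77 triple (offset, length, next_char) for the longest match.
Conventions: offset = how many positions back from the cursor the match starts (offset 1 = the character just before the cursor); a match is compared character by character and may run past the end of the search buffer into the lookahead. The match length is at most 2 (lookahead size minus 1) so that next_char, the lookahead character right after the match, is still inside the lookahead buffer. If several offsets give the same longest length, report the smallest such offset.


Try each offset into the search buffer:
  offset=1 (pos 5, char 'd'): match length 1
  offset=2 (pos 4, char 'a'): match length 0
  offset=3 (pos 3, char 'a'): match length 0
  offset=4 (pos 2, char 'd'): match length 2
  offset=5 (pos 1, char 'c'): match length 0
  offset=6 (pos 0, char 'a'): match length 0
Longest match has length 2 at offset 4.
next_char = character at position 6 + 2 = 8 -> 'c'

Best match: offset=4, length=2 (matching 'da' starting at position 2)
LZ77 triple: (4, 2, 'c')


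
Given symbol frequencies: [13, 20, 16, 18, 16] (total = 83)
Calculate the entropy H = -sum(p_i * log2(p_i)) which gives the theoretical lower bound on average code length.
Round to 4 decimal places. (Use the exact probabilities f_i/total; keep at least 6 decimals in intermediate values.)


Per-symbol terms -p_i * log2(p_i) with p_i = f_i/83:
  p = 13/83 = 0.156627: log2(p) = -2.674600, -p*log2(p) = 0.418913
  p = 20/83 = 0.240964: log2(p) = -2.053111, -p*log2(p) = 0.494726
  p = 16/83 = 0.192771: log2(p) = -2.375039, -p*log2(p) = 0.457839
  p = 18/83 = 0.216867: log2(p) = -2.205114, -p*log2(p) = 0.478218
  p = 16/83 = 0.192771: log2(p) = -2.375039, -p*log2(p) = 0.457839
H = 0.418913 + 0.494726 + 0.457839 + 0.478218 + 0.457839 = 2.307535

H = 2.3075 bits/symbol


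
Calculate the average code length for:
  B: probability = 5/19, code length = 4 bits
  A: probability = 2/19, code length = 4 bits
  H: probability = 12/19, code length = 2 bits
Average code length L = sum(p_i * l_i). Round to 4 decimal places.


Weighted contributions p_i * l_i:
  B: (5/19) * 4 = 20/19
  A: (2/19) * 4 = 8/19
  H: (12/19) * 2 = 24/19
Sum = (20 + 8 + 24)/19 = 52/19

L = 52/19 = 2.7368 bits/symbol


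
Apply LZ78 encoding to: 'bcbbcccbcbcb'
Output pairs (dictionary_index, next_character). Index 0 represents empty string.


LZ78 encoding steps:
Dictionary: {0: ''}
Step 1: w='' (idx 0), next='b' -> output (0, 'b'), add 'b' as idx 1
Step 2: w='' (idx 0), next='c' -> output (0, 'c'), add 'c' as idx 2
Step 3: w='b' (idx 1), next='b' -> output (1, 'b'), add 'bb' as idx 3
Step 4: w='c' (idx 2), next='c' -> output (2, 'c'), add 'cc' as idx 4
Step 5: w='c' (idx 2), next='b' -> output (2, 'b'), add 'cb' as idx 5
Step 6: w='cb' (idx 5), next='c' -> output (5, 'c'), add 'cbc' as idx 6
Step 7: w='b' (idx 1), end of input -> output (1, '')


Encoded: [(0, 'b'), (0, 'c'), (1, 'b'), (2, 'c'), (2, 'b'), (5, 'c'), (1, '')]


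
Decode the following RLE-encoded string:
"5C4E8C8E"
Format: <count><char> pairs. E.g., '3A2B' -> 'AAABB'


Expanding each <count><char> pair:
  5C -> 'CCCCC'
  4E -> 'EEEE'
  8C -> 'CCCCCCCC'
  8E -> 'EEEEEEEE'

Decoded = CCCCCEEEECCCCCCCCEEEEEEEE


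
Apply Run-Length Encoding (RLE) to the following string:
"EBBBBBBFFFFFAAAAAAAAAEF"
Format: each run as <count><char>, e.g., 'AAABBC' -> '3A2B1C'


Scanning runs left to right:
  i=0: run of 'E' x 1 -> '1E'
  i=1: run of 'B' x 6 -> '6B'
  i=7: run of 'F' x 5 -> '5F'
  i=12: run of 'A' x 9 -> '9A'
  i=21: run of 'E' x 1 -> '1E'
  i=22: run of 'F' x 1 -> '1F'

RLE = 1E6B5F9A1E1F


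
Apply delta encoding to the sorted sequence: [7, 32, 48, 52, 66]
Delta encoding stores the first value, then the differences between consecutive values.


First value: 7
Deltas:
  32 - 7 = 25
  48 - 32 = 16
  52 - 48 = 4
  66 - 52 = 14


Delta encoded: [7, 25, 16, 4, 14]


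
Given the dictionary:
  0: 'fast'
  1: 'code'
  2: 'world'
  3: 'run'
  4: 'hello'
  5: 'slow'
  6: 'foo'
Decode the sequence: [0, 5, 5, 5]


Look up each index in the dictionary:
  0 -> 'fast'
  5 -> 'slow'
  5 -> 'slow'
  5 -> 'slow'

Decoded: "fast slow slow slow"


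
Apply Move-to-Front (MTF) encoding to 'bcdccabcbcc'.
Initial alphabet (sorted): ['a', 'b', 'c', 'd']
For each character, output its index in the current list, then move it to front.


MTF encoding:
'b': index 1 in ['a', 'b', 'c', 'd'] -> ['b', 'a', 'c', 'd']
'c': index 2 in ['b', 'a', 'c', 'd'] -> ['c', 'b', 'a', 'd']
'd': index 3 in ['c', 'b', 'a', 'd'] -> ['d', 'c', 'b', 'a']
'c': index 1 in ['d', 'c', 'b', 'a'] -> ['c', 'd', 'b', 'a']
'c': index 0 in ['c', 'd', 'b', 'a'] -> ['c', 'd', 'b', 'a']
'a': index 3 in ['c', 'd', 'b', 'a'] -> ['a', 'c', 'd', 'b']
'b': index 3 in ['a', 'c', 'd', 'b'] -> ['b', 'a', 'c', 'd']
'c': index 2 in ['b', 'a', 'c', 'd'] -> ['c', 'b', 'a', 'd']
'b': index 1 in ['c', 'b', 'a', 'd'] -> ['b', 'c', 'a', 'd']
'c': index 1 in ['b', 'c', 'a', 'd'] -> ['c', 'b', 'a', 'd']
'c': index 0 in ['c', 'b', 'a', 'd'] -> ['c', 'b', 'a', 'd']


Output: [1, 2, 3, 1, 0, 3, 3, 2, 1, 1, 0]


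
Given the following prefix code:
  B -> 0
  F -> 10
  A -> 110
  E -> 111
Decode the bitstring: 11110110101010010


Decoding step by step:
Bits 111 -> E
Bits 10 -> F
Bits 110 -> A
Bits 10 -> F
Bits 10 -> F
Bits 10 -> F
Bits 0 -> B
Bits 10 -> F


Decoded message: EFAFFFBF


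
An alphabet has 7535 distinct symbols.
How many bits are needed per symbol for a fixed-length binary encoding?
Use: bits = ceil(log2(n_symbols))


log2(7535) = 12.8794
Bracket: 2^12 = 4096 < 7535 <= 2^13 = 8192
So ceil(log2(7535)) = 13

bits = ceil(log2(7535)) = ceil(12.8794) = 13 bits


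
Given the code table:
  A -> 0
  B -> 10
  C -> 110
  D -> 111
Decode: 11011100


Decoding:
110 -> C
111 -> D
0 -> A
0 -> A


Result: CDAA


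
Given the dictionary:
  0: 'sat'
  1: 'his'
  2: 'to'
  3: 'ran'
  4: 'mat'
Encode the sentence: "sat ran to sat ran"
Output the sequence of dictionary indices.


Look up each word in the dictionary:
  'sat' -> 0
  'ran' -> 3
  'to' -> 2
  'sat' -> 0
  'ran' -> 3

Encoded: [0, 3, 2, 0, 3]


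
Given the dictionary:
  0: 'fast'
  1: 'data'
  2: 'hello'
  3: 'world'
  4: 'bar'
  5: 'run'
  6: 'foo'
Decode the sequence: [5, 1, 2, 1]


Look up each index in the dictionary:
  5 -> 'run'
  1 -> 'data'
  2 -> 'hello'
  1 -> 'data'

Decoded: "run data hello data"


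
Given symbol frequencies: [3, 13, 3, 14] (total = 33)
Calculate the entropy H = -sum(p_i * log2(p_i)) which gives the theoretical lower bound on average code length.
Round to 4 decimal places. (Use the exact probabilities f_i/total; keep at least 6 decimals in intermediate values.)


Per-symbol terms -p_i * log2(p_i) with p_i = f_i/33:
  p = 3/33 = 0.090909: log2(p) = -3.459432, -p*log2(p) = 0.314494
  p = 13/33 = 0.393939: log2(p) = -1.343954, -p*log2(p) = 0.529437
  p = 3/33 = 0.090909: log2(p) = -3.459432, -p*log2(p) = 0.314494
  p = 14/33 = 0.424242: log2(p) = -1.237039, -p*log2(p) = 0.524805
H = 0.314494 + 0.529437 + 0.314494 + 0.524805 = 1.683230

H = 1.6832 bits/symbol


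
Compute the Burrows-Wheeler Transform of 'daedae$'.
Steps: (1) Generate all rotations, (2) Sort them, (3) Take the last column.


Rotations (sorted):
  0: $daedae -> last char: e
  1: ae$daed -> last char: d
  2: aedae$d -> last char: d
  3: dae$dae -> last char: e
  4: daedae$ -> last char: $
  5: e$daeda -> last char: a
  6: edae$da -> last char: a


BWT = edde$aa


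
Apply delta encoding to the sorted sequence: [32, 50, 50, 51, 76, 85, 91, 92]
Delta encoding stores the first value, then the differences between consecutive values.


First value: 32
Deltas:
  50 - 32 = 18
  50 - 50 = 0
  51 - 50 = 1
  76 - 51 = 25
  85 - 76 = 9
  91 - 85 = 6
  92 - 91 = 1


Delta encoded: [32, 18, 0, 1, 25, 9, 6, 1]


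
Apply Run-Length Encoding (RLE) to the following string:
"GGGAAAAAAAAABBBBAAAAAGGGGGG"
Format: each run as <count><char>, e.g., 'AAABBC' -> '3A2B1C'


Scanning runs left to right:
  i=0: run of 'G' x 3 -> '3G'
  i=3: run of 'A' x 9 -> '9A'
  i=12: run of 'B' x 4 -> '4B'
  i=16: run of 'A' x 5 -> '5A'
  i=21: run of 'G' x 6 -> '6G'

RLE = 3G9A4B5A6G


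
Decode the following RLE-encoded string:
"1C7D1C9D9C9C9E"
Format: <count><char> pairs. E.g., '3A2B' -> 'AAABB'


Expanding each <count><char> pair:
  1C -> 'C'
  7D -> 'DDDDDDD'
  1C -> 'C'
  9D -> 'DDDDDDDDD'
  9C -> 'CCCCCCCCC'
  9C -> 'CCCCCCCCC'
  9E -> 'EEEEEEEEE'

Decoded = CDDDDDDDCDDDDDDDDDCCCCCCCCCCCCCCCCCCEEEEEEEEE


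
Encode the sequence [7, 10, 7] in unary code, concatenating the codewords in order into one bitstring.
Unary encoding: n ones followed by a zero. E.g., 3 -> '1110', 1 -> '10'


Encode each number as n ones followed by a terminating 0:
  7 -> 11111110 (8 bits)
  10 -> 11111111110 (11 bits)
  7 -> 11111110 (8 bits)
Total length = 8 + 11 + 8 = 27 bits.

Unary([7, 10, 7]) = 111111101111111111011111110 (27 bits)


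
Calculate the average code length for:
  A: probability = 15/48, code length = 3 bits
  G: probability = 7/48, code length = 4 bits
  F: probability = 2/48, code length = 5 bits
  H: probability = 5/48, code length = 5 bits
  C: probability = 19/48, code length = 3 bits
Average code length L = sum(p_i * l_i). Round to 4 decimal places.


Weighted contributions p_i * l_i:
  A: (15/48) * 3 = 45/48
  G: (7/48) * 4 = 28/48
  F: (2/48) * 5 = 10/48
  H: (5/48) * 5 = 25/48
  C: (19/48) * 3 = 57/48
Sum = (45 + 28 + 10 + 25 + 57)/48 = 165/48

L = 165/48 = 3.4375 bits/symbol


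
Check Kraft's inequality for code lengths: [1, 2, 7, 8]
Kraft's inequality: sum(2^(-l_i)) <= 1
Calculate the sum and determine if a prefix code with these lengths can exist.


Sum = 2^(-1) + 2^(-2) + 2^(-7) + 2^(-8)
    = 0.5 + 0.25 + 0.0078125 + 0.00390625
    = 195/256 = 0.76171875
Since 0.76171875 <= 1, Kraft's inequality IS satisfied.
A prefix code with these lengths CAN exist.

Kraft sum = 0.76171875. Satisfied.


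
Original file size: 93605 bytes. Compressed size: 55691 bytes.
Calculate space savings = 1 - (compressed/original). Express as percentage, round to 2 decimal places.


ratio = compressed/original = 55691/93605 = 0.594958
savings = 1 - ratio = 1 - 0.594958 = 0.405042
as a percentage: 0.405042 * 100 = 40.5%

Space savings = 1 - 55691/93605 = 40.5%


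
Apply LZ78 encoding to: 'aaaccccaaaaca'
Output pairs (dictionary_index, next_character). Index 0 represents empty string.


LZ78 encoding steps:
Dictionary: {0: ''}
Step 1: w='' (idx 0), next='a' -> output (0, 'a'), add 'a' as idx 1
Step 2: w='a' (idx 1), next='a' -> output (1, 'a'), add 'aa' as idx 2
Step 3: w='' (idx 0), next='c' -> output (0, 'c'), add 'c' as idx 3
Step 4: w='c' (idx 3), next='c' -> output (3, 'c'), add 'cc' as idx 4
Step 5: w='c' (idx 3), next='a' -> output (3, 'a'), add 'ca' as idx 5
Step 6: w='aa' (idx 2), next='a' -> output (2, 'a'), add 'aaa' as idx 6
Step 7: w='ca' (idx 5), end of input -> output (5, '')


Encoded: [(0, 'a'), (1, 'a'), (0, 'c'), (3, 'c'), (3, 'a'), (2, 'a'), (5, '')]


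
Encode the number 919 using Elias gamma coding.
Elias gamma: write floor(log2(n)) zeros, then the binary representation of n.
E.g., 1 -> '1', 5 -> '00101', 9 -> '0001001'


num_bits = floor(log2(919)) + 1 = 10
leading_zeros = num_bits - 1 = 9
binary(919) = 1110010111

Elias gamma(919) = '000000000' + '1110010111' = 0000000001110010111 (19 bits)


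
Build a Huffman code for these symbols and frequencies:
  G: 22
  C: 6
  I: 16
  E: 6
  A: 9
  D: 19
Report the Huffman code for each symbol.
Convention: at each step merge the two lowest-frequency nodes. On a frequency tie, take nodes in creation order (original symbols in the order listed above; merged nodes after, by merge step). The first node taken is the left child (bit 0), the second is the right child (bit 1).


Huffman tree construction:
Step 1: Merge C(6) + E(6) = 12
Step 2: Merge A(9) + (C+E)(12) = 21
Step 3: Merge I(16) + D(19) = 35
Step 4: Merge (A+(C+E))(21) + G(22) = 43
Step 5: Merge (I+D)(35) + ((A+(C+E))+G)(43) = 78
Read each symbol's code off the tree from the root (left child = 0, right child = 1).

Codes:
  G: 11 (length 2)
  C: 1010 (length 4)
  I: 00 (length 2)
  E: 1011 (length 4)
  A: 100 (length 3)
  D: 01 (length 2)
Average code length: 189/78 = 2.4231 bits/symbol


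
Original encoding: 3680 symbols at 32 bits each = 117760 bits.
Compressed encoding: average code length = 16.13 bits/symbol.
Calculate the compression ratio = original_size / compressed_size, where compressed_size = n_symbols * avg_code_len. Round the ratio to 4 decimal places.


original_size = n_symbols * orig_bits = 3680 * 32 = 117760 bits
compressed_size = n_symbols * avg_code_len = 3680 * 16.13 = 59358.4 bits
ratio = original_size / compressed_size = 117760 / 59358.4 = 1.9839

Compression ratio = 1.9839


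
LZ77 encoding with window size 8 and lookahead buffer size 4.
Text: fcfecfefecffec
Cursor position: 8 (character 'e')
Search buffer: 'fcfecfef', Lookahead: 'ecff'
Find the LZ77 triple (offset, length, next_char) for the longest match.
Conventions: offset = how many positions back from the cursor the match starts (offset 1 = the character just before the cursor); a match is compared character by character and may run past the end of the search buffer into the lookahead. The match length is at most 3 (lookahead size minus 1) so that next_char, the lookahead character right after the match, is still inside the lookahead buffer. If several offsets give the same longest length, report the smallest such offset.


Try each offset into the search buffer:
  offset=1 (pos 7, char 'f'): match length 0
  offset=2 (pos 6, char 'e'): match length 1
  offset=3 (pos 5, char 'f'): match length 0
  offset=4 (pos 4, char 'c'): match length 0
  offset=5 (pos 3, char 'e'): match length 3
  offset=6 (pos 2, char 'f'): match length 0
  offset=7 (pos 1, char 'c'): match length 0
  offset=8 (pos 0, char 'f'): match length 0
Longest match has length 3 at offset 5.
next_char = character at position 8 + 3 = 11 -> 'f'

Best match: offset=5, length=3 (matching 'ecf' starting at position 3)
LZ77 triple: (5, 3, 'f')


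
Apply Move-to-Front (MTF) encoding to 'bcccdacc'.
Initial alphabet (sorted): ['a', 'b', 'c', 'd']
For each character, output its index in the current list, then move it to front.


MTF encoding:
'b': index 1 in ['a', 'b', 'c', 'd'] -> ['b', 'a', 'c', 'd']
'c': index 2 in ['b', 'a', 'c', 'd'] -> ['c', 'b', 'a', 'd']
'c': index 0 in ['c', 'b', 'a', 'd'] -> ['c', 'b', 'a', 'd']
'c': index 0 in ['c', 'b', 'a', 'd'] -> ['c', 'b', 'a', 'd']
'd': index 3 in ['c', 'b', 'a', 'd'] -> ['d', 'c', 'b', 'a']
'a': index 3 in ['d', 'c', 'b', 'a'] -> ['a', 'd', 'c', 'b']
'c': index 2 in ['a', 'd', 'c', 'b'] -> ['c', 'a', 'd', 'b']
'c': index 0 in ['c', 'a', 'd', 'b'] -> ['c', 'a', 'd', 'b']


Output: [1, 2, 0, 0, 3, 3, 2, 0]


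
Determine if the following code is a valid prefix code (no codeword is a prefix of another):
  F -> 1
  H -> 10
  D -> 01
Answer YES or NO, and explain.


Checking each pair (does one codeword prefix another?):
  F='1' vs H='10': prefix -- VIOLATION

NO -- this is NOT a valid prefix code. F (1) is a prefix of H (10).


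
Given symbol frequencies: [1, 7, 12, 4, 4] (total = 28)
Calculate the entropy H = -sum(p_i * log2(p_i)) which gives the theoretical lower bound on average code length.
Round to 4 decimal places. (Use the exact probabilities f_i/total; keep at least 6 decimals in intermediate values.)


Per-symbol terms -p_i * log2(p_i) with p_i = f_i/28:
  p = 1/28 = 0.035714: log2(p) = -4.807355, -p*log2(p) = 0.171691
  p = 7/28 = 0.250000: log2(p) = -2.000000, -p*log2(p) = 0.500000
  p = 12/28 = 0.428571: log2(p) = -1.222392, -p*log2(p) = 0.523882
  p = 4/28 = 0.142857: log2(p) = -2.807355, -p*log2(p) = 0.401051
  p = 4/28 = 0.142857: log2(p) = -2.807355, -p*log2(p) = 0.401051
H = 0.171691 + 0.500000 + 0.523882 + 0.401051 + 0.401051 = 1.997675

H = 1.9977 bits/symbol


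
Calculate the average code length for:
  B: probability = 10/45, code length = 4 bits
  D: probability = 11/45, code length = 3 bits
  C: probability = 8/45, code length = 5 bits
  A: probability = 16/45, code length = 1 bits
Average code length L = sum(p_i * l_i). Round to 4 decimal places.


Weighted contributions p_i * l_i:
  B: (10/45) * 4 = 40/45
  D: (11/45) * 3 = 33/45
  C: (8/45) * 5 = 40/45
  A: (16/45) * 1 = 16/45
Sum = (40 + 33 + 40 + 16)/45 = 129/45

L = 129/45 = 2.8667 bits/symbol


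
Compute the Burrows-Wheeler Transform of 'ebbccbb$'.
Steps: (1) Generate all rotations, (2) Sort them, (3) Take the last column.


Rotations (sorted):
  0: $ebbccbb -> last char: b
  1: b$ebbccb -> last char: b
  2: bb$ebbcc -> last char: c
  3: bbccbb$e -> last char: e
  4: bccbb$eb -> last char: b
  5: cbb$ebbc -> last char: c
  6: ccbb$ebb -> last char: b
  7: ebbccbb$ -> last char: $


BWT = bbcebcb$


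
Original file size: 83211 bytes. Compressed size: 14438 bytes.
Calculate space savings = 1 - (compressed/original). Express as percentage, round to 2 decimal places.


ratio = compressed/original = 14438/83211 = 0.173511
savings = 1 - ratio = 1 - 0.173511 = 0.826489
as a percentage: 0.826489 * 100 = 82.65%

Space savings = 1 - 14438/83211 = 82.65%


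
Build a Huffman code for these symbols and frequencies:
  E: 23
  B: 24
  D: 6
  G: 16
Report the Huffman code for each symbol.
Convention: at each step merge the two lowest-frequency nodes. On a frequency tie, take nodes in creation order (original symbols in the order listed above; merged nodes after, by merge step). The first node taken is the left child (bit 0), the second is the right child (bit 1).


Huffman tree construction:
Step 1: Merge D(6) + G(16) = 22
Step 2: Merge (D+G)(22) + E(23) = 45
Step 3: Merge B(24) + ((D+G)+E)(45) = 69
Read each symbol's code off the tree from the root (left child = 0, right child = 1).

Codes:
  E: 11 (length 2)
  B: 0 (length 1)
  D: 100 (length 3)
  G: 101 (length 3)
Average code length: 136/69 = 1.9710 bits/symbol


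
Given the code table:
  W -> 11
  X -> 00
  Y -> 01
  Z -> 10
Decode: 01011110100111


Decoding:
01 -> Y
01 -> Y
11 -> W
10 -> Z
10 -> Z
01 -> Y
11 -> W


Result: YYWZZYW


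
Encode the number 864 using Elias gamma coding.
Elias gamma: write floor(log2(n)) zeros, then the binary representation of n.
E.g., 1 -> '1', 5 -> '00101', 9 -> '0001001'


num_bits = floor(log2(864)) + 1 = 10
leading_zeros = num_bits - 1 = 9
binary(864) = 1101100000

Elias gamma(864) = '000000000' + '1101100000' = 0000000001101100000 (19 bits)


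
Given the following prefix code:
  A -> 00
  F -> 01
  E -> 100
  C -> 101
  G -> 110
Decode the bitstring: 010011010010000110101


Decoding step by step:
Bits 01 -> F
Bits 00 -> A
Bits 110 -> G
Bits 100 -> E
Bits 100 -> E
Bits 00 -> A
Bits 110 -> G
Bits 101 -> C


Decoded message: FAGEEAGC


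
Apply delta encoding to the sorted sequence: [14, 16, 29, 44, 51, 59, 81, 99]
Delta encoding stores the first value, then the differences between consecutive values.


First value: 14
Deltas:
  16 - 14 = 2
  29 - 16 = 13
  44 - 29 = 15
  51 - 44 = 7
  59 - 51 = 8
  81 - 59 = 22
  99 - 81 = 18


Delta encoded: [14, 2, 13, 15, 7, 8, 22, 18]


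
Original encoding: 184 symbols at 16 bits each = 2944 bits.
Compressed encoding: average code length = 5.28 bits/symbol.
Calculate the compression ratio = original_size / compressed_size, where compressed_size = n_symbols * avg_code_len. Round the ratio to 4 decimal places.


original_size = n_symbols * orig_bits = 184 * 16 = 2944 bits
compressed_size = n_symbols * avg_code_len = 184 * 5.28 = 971.52 bits
ratio = original_size / compressed_size = 2944 / 971.52 = 3.0303

Compression ratio = 3.0303


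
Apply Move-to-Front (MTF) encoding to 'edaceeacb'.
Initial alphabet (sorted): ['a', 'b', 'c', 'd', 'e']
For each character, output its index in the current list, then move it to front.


MTF encoding:
'e': index 4 in ['a', 'b', 'c', 'd', 'e'] -> ['e', 'a', 'b', 'c', 'd']
'd': index 4 in ['e', 'a', 'b', 'c', 'd'] -> ['d', 'e', 'a', 'b', 'c']
'a': index 2 in ['d', 'e', 'a', 'b', 'c'] -> ['a', 'd', 'e', 'b', 'c']
'c': index 4 in ['a', 'd', 'e', 'b', 'c'] -> ['c', 'a', 'd', 'e', 'b']
'e': index 3 in ['c', 'a', 'd', 'e', 'b'] -> ['e', 'c', 'a', 'd', 'b']
'e': index 0 in ['e', 'c', 'a', 'd', 'b'] -> ['e', 'c', 'a', 'd', 'b']
'a': index 2 in ['e', 'c', 'a', 'd', 'b'] -> ['a', 'e', 'c', 'd', 'b']
'c': index 2 in ['a', 'e', 'c', 'd', 'b'] -> ['c', 'a', 'e', 'd', 'b']
'b': index 4 in ['c', 'a', 'e', 'd', 'b'] -> ['b', 'c', 'a', 'e', 'd']


Output: [4, 4, 2, 4, 3, 0, 2, 2, 4]


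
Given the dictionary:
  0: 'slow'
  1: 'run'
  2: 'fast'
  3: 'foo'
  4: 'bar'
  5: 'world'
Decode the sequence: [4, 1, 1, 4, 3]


Look up each index in the dictionary:
  4 -> 'bar'
  1 -> 'run'
  1 -> 'run'
  4 -> 'bar'
  3 -> 'foo'

Decoded: "bar run run bar foo"


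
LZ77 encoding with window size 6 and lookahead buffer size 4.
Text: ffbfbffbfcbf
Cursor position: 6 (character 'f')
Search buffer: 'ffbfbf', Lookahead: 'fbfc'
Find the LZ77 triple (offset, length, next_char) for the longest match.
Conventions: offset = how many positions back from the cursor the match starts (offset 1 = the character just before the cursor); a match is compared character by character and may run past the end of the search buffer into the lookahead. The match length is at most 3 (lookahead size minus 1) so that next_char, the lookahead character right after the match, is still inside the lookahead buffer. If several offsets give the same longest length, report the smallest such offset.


Try each offset into the search buffer:
  offset=1 (pos 5, char 'f'): match length 1
  offset=2 (pos 4, char 'b'): match length 0
  offset=3 (pos 3, char 'f'): match length 3
  offset=4 (pos 2, char 'b'): match length 0
  offset=5 (pos 1, char 'f'): match length 3
  offset=6 (pos 0, char 'f'): match length 1
Longest match has length 3, found at offsets 3, 5; take the smallest, offset 3.
next_char = character at position 6 + 3 = 9 -> 'c'

Best match: offset=3, length=3 (matching 'fbf' starting at position 3)
LZ77 triple: (3, 3, 'c')


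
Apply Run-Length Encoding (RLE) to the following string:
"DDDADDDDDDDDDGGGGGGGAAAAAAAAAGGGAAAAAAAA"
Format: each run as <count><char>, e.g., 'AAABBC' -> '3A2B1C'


Scanning runs left to right:
  i=0: run of 'D' x 3 -> '3D'
  i=3: run of 'A' x 1 -> '1A'
  i=4: run of 'D' x 9 -> '9D'
  i=13: run of 'G' x 7 -> '7G'
  i=20: run of 'A' x 9 -> '9A'
  i=29: run of 'G' x 3 -> '3G'
  i=32: run of 'A' x 8 -> '8A'

RLE = 3D1A9D7G9A3G8A


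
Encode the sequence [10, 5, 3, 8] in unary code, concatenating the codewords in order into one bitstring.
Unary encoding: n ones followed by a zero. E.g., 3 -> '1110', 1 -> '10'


Encode each number as n ones followed by a terminating 0:
  10 -> 11111111110 (11 bits)
  5 -> 111110 (6 bits)
  3 -> 1110 (4 bits)
  8 -> 111111110 (9 bits)
Total length = 11 + 6 + 4 + 9 = 30 bits.

Unary([10, 5, 3, 8]) = 111111111101111101110111111110 (30 bits)


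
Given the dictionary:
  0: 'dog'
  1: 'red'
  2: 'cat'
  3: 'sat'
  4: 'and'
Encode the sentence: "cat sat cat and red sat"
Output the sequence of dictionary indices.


Look up each word in the dictionary:
  'cat' -> 2
  'sat' -> 3
  'cat' -> 2
  'and' -> 4
  'red' -> 1
  'sat' -> 3

Encoded: [2, 3, 2, 4, 1, 3]


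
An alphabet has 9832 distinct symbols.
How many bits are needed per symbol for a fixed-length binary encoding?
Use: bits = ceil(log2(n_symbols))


log2(9832) = 13.2633
Bracket: 2^13 = 8192 < 9832 <= 2^14 = 16384
So ceil(log2(9832)) = 14

bits = ceil(log2(9832)) = ceil(13.2633) = 14 bits


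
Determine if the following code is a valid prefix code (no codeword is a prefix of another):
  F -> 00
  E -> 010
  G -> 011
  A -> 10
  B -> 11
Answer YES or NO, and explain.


Checking each pair (does one codeword prefix another?):
  F='00' vs E='010': no prefix
  F='00' vs G='011': no prefix
  F='00' vs A='10': no prefix
  F='00' vs B='11': no prefix
  E='010' vs F='00': no prefix
  E='010' vs G='011': no prefix
  E='010' vs A='10': no prefix
  E='010' vs B='11': no prefix
  G='011' vs F='00': no prefix
  G='011' vs E='010': no prefix
  G='011' vs A='10': no prefix
  G='011' vs B='11': no prefix
  A='10' vs F='00': no prefix
  A='10' vs E='010': no prefix
  A='10' vs G='011': no prefix
  A='10' vs B='11': no prefix
  B='11' vs F='00': no prefix
  B='11' vs E='010': no prefix
  B='11' vs G='011': no prefix
  B='11' vs A='10': no prefix
No violation found over all pairs.

YES -- this is a valid prefix code. No codeword is a prefix of any other codeword.


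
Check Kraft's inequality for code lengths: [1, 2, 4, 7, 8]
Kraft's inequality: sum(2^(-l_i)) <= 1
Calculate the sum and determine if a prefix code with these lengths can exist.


Sum = 2^(-1) + 2^(-2) + 2^(-4) + 2^(-7) + 2^(-8)
    = 0.5 + 0.25 + 0.0625 + 0.0078125 + 0.00390625
    = 211/256 = 0.82421875
Since 0.82421875 <= 1, Kraft's inequality IS satisfied.
A prefix code with these lengths CAN exist.

Kraft sum = 0.82421875. Satisfied.


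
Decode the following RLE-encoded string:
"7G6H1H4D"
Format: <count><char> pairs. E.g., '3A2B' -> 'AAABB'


Expanding each <count><char> pair:
  7G -> 'GGGGGGG'
  6H -> 'HHHHHH'
  1H -> 'H'
  4D -> 'DDDD'

Decoded = GGGGGGGHHHHHHHDDDD


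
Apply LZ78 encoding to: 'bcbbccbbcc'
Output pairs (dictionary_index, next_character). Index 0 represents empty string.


LZ78 encoding steps:
Dictionary: {0: ''}
Step 1: w='' (idx 0), next='b' -> output (0, 'b'), add 'b' as idx 1
Step 2: w='' (idx 0), next='c' -> output (0, 'c'), add 'c' as idx 2
Step 3: w='b' (idx 1), next='b' -> output (1, 'b'), add 'bb' as idx 3
Step 4: w='c' (idx 2), next='c' -> output (2, 'c'), add 'cc' as idx 4
Step 5: w='bb' (idx 3), next='c' -> output (3, 'c'), add 'bbc' as idx 5
Step 6: w='c' (idx 2), end of input -> output (2, '')


Encoded: [(0, 'b'), (0, 'c'), (1, 'b'), (2, 'c'), (3, 'c'), (2, '')]


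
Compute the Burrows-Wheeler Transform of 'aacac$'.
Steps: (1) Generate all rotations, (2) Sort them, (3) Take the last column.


Rotations (sorted):
  0: $aacac -> last char: c
  1: aacac$ -> last char: $
  2: ac$aac -> last char: c
  3: acac$a -> last char: a
  4: c$aaca -> last char: a
  5: cac$aa -> last char: a


BWT = c$caaa


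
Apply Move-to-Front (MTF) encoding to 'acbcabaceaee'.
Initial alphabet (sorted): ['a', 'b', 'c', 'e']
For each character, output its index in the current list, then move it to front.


MTF encoding:
'a': index 0 in ['a', 'b', 'c', 'e'] -> ['a', 'b', 'c', 'e']
'c': index 2 in ['a', 'b', 'c', 'e'] -> ['c', 'a', 'b', 'e']
'b': index 2 in ['c', 'a', 'b', 'e'] -> ['b', 'c', 'a', 'e']
'c': index 1 in ['b', 'c', 'a', 'e'] -> ['c', 'b', 'a', 'e']
'a': index 2 in ['c', 'b', 'a', 'e'] -> ['a', 'c', 'b', 'e']
'b': index 2 in ['a', 'c', 'b', 'e'] -> ['b', 'a', 'c', 'e']
'a': index 1 in ['b', 'a', 'c', 'e'] -> ['a', 'b', 'c', 'e']
'c': index 2 in ['a', 'b', 'c', 'e'] -> ['c', 'a', 'b', 'e']
'e': index 3 in ['c', 'a', 'b', 'e'] -> ['e', 'c', 'a', 'b']
'a': index 2 in ['e', 'c', 'a', 'b'] -> ['a', 'e', 'c', 'b']
'e': index 1 in ['a', 'e', 'c', 'b'] -> ['e', 'a', 'c', 'b']
'e': index 0 in ['e', 'a', 'c', 'b'] -> ['e', 'a', 'c', 'b']


Output: [0, 2, 2, 1, 2, 2, 1, 2, 3, 2, 1, 0]


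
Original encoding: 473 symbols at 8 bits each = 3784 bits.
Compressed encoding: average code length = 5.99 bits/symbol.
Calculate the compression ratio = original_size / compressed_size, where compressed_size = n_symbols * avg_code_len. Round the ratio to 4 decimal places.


original_size = n_symbols * orig_bits = 473 * 8 = 3784 bits
compressed_size = n_symbols * avg_code_len = 473 * 5.99 = 2833.27 bits
ratio = original_size / compressed_size = 3784 / 2833.27 = 1.3356

Compression ratio = 1.3356


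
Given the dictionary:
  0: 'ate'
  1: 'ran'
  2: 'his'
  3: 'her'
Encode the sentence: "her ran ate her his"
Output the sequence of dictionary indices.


Look up each word in the dictionary:
  'her' -> 3
  'ran' -> 1
  'ate' -> 0
  'her' -> 3
  'his' -> 2

Encoded: [3, 1, 0, 3, 2]


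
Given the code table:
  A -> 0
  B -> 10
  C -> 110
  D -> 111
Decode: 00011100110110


Decoding:
0 -> A
0 -> A
0 -> A
111 -> D
0 -> A
0 -> A
110 -> C
110 -> C


Result: AAADAACC


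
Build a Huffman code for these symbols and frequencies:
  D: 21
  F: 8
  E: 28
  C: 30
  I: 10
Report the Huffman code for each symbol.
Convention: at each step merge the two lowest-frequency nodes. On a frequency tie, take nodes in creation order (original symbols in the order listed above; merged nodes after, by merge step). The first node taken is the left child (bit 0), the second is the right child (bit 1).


Huffman tree construction:
Step 1: Merge F(8) + I(10) = 18
Step 2: Merge (F+I)(18) + D(21) = 39
Step 3: Merge E(28) + C(30) = 58
Step 4: Merge ((F+I)+D)(39) + (E+C)(58) = 97
Read each symbol's code off the tree from the root (left child = 0, right child = 1).

Codes:
  D: 01 (length 2)
  F: 000 (length 3)
  E: 10 (length 2)
  C: 11 (length 2)
  I: 001 (length 3)
Average code length: 212/97 = 2.1856 bits/symbol
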